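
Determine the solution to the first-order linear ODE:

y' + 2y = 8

Using integrating factor method:

General solution: y = 4 + Ce^(-2x)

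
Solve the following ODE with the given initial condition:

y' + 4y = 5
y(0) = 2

General solution: y = 5/4 + Ce^(-4x)
Applying y(0) = 2: C = 2 - 5/4 = 3/4
Particular solution: y = 5/4 + (3/4)e^(-4x)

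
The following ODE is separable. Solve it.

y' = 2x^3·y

Separating variables and integrating:
ln|y| = x^4/2 + C

General solution: y = Ce^(x^4/2)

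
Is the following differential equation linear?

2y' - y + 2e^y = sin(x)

No. Nonlinear (e^y is nonlinear in y)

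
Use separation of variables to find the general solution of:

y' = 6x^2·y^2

Separating variables and integrating:
-1/y = 2x^3 + C

General solution: y^-1 = -2x^3 + C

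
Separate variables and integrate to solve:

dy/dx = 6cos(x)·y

Separating variables and integrating:
ln|y| = 6sin(x) + C

General solution: y = Ce^(6sin(x))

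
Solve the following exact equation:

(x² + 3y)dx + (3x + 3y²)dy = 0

Verify exactness: ∂M/∂y = ∂N/∂x ✓
Find F(x,y) such that ∂F/∂x = M, ∂F/∂y = N
Solution: x³/3 + 3xy + y³ = C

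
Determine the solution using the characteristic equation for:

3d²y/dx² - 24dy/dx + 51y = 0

Characteristic equation: 3r² - 24r + 51 = 0
Divide by 3: r² - 8r + 17 = 0
Roots: r = 4 ± i (complex conjugates)
General solution: y = e^(4x)(C₁cos(x) + C₂sin(x))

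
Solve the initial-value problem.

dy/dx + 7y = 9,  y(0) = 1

General solution: y = 9/7 + Ce^(-7x)
Applying y(0) = 1: C = 1 - 9/7 = -2/7
Particular solution: y = 9/7 - (2/7)e^(-7x)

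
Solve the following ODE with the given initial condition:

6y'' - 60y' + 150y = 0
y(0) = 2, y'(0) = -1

General solution: y = (C₁ + C₂x)e^(5x)
Repeated root r = 5
Applying ICs: C₁ = 2, C₂ = -11
Particular solution: y = (2 - 11x)e^(5x)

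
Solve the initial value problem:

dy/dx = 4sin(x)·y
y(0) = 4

General solution: y = Ce^(-4cos(x))
Applying IC y(0) = 4:
Particular solution: y = 4e^(4(1-cos(x)))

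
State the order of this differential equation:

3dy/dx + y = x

The order is 1 (highest derivative is of order 1).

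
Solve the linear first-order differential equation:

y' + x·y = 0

Using integrating factor method:

General solution: y = Ce^(-x^2/2)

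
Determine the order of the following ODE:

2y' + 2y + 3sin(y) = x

The order is 1 (highest derivative is of order 1).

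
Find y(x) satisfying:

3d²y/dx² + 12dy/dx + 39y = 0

Characteristic equation: 3r² + 12r + 39 = 0
Divide by 3: r² + 4r + 13 = 0
Roots: r = -2 ± 3i (complex conjugates)
General solution: y = e^(-2x)(C₁cos(3x) + C₂sin(3x))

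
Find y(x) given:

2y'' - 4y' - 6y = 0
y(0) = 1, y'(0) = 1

General solution: y = C₁e^(3x) + C₂e^(-x)
Applying ICs: C₁ = 1/2, C₂ = 1/2
Particular solution: y = (1/2)e^(3x) + (1/2)e^(-x)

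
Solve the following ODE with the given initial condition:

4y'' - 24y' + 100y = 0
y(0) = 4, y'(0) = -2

General solution: y = e^(3x)(C₁cos(4x) + C₂sin(4x))
Complex roots r = 3 ± 4i
Applying ICs: C₁ = 4, C₂ = -7/2
Particular solution: y = e^(3x)(4cos(4x) - (7/2)sin(4x))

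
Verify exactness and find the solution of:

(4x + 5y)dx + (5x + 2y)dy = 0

Verify exactness: ∂M/∂y = ∂N/∂x ✓
Find F(x,y) such that ∂F/∂x = M, ∂F/∂y = N
Solution: 2x² + 5xy + y² = C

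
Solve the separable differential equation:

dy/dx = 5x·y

Separating variables and integrating:
ln|y| = 5x^2/2 + C

General solution: y = Ce^(5x^2/2)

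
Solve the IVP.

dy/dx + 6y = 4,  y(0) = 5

General solution: y = 2/3 + Ce^(-6x)
Applying y(0) = 5: C = 5 - 2/3 = 13/3
Particular solution: y = 2/3 + (13/3)e^(-6x)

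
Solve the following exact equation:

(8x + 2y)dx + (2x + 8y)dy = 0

Verify exactness: ∂M/∂y = ∂N/∂x ✓
Find F(x,y) such that ∂F/∂x = M, ∂F/∂y = N
Solution: 4x² + 2xy + 4y² = C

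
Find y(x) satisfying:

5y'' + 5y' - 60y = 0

Characteristic equation: 5r² + 5r - 60 = 0
Divide by 5: r² + r - 12 = 0
Roots: r = 3, -4 (distinct real)
General solution: y = C₁e^(3x) + C₂e^(-4x)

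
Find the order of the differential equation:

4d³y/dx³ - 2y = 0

The order is 3 (highest derivative is of order 3).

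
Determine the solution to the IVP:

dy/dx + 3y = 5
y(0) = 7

General solution: y = 5/3 + Ce^(-3x)
Applying y(0) = 7: C = 7 - 5/3 = 16/3
Particular solution: y = 5/3 + (16/3)e^(-3x)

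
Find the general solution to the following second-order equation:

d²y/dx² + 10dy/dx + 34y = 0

Characteristic equation: r² + 10r + 34 = 0
Roots: r = -5 ± 3i (complex conjugates)
General solution: y = e^(-5x)(C₁cos(3x) + C₂sin(3x))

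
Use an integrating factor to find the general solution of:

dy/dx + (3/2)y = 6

Using integrating factor method:

General solution: y = 4 + Ce^(-3x/2)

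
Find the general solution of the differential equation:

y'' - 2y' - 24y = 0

Characteristic equation: r² - 2r - 24 = 0
Roots: r = 6, -4 (distinct real)
General solution: y = C₁e^(6x) + C₂e^(-4x)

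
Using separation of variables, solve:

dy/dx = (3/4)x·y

Separating variables and integrating:
ln|y| = 3x^2/8 + C

General solution: y = Ce^(3x^2/8)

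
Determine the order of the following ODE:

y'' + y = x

The order is 2 (highest derivative is of order 2).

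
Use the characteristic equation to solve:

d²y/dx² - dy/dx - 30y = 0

Characteristic equation: r² - r - 30 = 0
Roots: r = 6, -5 (distinct real)
General solution: y = C₁e^(6x) + C₂e^(-5x)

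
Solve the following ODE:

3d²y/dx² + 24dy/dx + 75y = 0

Characteristic equation: 3r² + 24r + 75 = 0
Divide by 3: r² + 8r + 25 = 0
Roots: r = -4 ± 3i (complex conjugates)
General solution: y = e^(-4x)(C₁cos(3x) + C₂sin(3x))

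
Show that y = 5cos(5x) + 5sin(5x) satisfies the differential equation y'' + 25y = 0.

Verification:
y'' = -125cos(5x) - 125sin(5x)
y'' + 25y = 0 ✓

Yes, it is a solution.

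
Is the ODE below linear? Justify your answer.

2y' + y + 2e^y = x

No. Nonlinear (e^y is nonlinear in y)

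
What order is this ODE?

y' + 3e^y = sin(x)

The order is 1 (highest derivative is of order 1).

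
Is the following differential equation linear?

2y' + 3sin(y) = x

No. Nonlinear (sin(y) is nonlinear in y)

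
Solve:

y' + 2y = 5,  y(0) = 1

General solution: y = 5/2 + Ce^(-2x)
Applying y(0) = 1: C = 1 - 5/2 = -3/2
Particular solution: y = 5/2 - (3/2)e^(-2x)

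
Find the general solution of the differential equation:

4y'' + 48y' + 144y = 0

Characteristic equation: 4r² + 48r + 144 = 0
Divide by 4: r² + 12r + 36 = 0
Factored: (r + 6)² = 0
Repeated root: r = -6
General solution: y = (C₁ + C₂x)e^(-6x)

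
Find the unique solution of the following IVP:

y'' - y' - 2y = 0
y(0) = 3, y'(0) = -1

General solution: y = C₁e^(2x) + C₂e^(-x)
Applying ICs: C₁ = 2/3, C₂ = 7/3
Particular solution: y = (2/3)e^(2x) + (7/3)e^(-x)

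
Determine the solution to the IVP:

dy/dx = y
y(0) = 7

General solution: y = Ce^x
Applying IC y(0) = 7:
Particular solution: y = 7e^x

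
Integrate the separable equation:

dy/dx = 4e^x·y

Separating variables and integrating:
ln|y| = 4e^x + C

General solution: y = Ce^(4e^x)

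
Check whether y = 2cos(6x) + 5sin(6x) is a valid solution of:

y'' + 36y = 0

Verification:
y'' = -72cos(6x) - 180sin(6x)
y'' + 36y = 0 ✓

Yes, it is a solution.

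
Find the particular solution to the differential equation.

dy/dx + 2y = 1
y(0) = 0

General solution: y = 1/2 + Ce^(-2x)
Applying y(0) = 0: C = 0 - 1/2 = -1/2
Particular solution: y = 1/2 - (1/2)e^(-2x)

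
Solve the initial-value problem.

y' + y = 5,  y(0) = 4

General solution: y = 5 + Ce^(-x)
Applying y(0) = 4: C = 4 - 5 = -1
Particular solution: y = 5 - e^(-x)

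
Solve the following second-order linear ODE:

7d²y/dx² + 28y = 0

Characteristic equation: 7r² + 28 = 0
Divide by 7: r² + 4 = 0
Roots: r = ±2i (complex conjugates)
General solution: y = C₁cos(2x) + C₂sin(2x)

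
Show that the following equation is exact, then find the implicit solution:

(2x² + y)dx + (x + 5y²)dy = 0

Verify exactness: ∂M/∂y = ∂N/∂x ✓
Find F(x,y) such that ∂F/∂x = M, ∂F/∂y = N
Solution: 2x³/3 + xy + 5y³/3 = C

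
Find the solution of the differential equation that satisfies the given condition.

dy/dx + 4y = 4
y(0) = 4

General solution: y = 1 + Ce^(-4x)
Applying y(0) = 4: C = 4 - 1 = 3
Particular solution: y = 1 + 3e^(-4x)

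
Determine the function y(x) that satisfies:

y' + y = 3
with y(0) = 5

General solution: y = 3 + Ce^(-x)
Applying y(0) = 5: C = 5 - 3 = 2
Particular solution: y = 3 + 2e^(-x)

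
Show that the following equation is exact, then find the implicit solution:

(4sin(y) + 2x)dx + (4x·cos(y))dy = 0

Verify exactness: ∂M/∂y = ∂N/∂x ✓
Find F(x,y) such that ∂F/∂x = M, ∂F/∂y = N
Solution: 4x·sin(y) + x² = C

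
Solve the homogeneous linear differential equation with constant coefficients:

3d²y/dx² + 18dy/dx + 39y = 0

Characteristic equation: 3r² + 18r + 39 = 0
Divide by 3: r² + 6r + 13 = 0
Roots: r = -3 ± 2i (complex conjugates)
General solution: y = e^(-3x)(C₁cos(2x) + C₂sin(2x))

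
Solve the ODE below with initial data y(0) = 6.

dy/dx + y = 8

General solution: y = 8 + Ce^(-x)
Applying y(0) = 6: C = 6 - 8 = -2
Particular solution: y = 8 - 2e^(-x)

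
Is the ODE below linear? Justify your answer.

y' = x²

Yes. Linear (y and its derivatives appear to the first power only, no products of y terms)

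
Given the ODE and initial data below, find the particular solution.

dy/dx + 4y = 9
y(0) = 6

General solution: y = 9/4 + Ce^(-4x)
Applying y(0) = 6: C = 6 - 9/4 = 15/4
Particular solution: y = 9/4 + (15/4)e^(-4x)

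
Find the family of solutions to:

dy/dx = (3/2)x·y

Separating variables and integrating:
ln|y| = 3x^2/4 + C

General solution: y = Ce^(3x^2/4)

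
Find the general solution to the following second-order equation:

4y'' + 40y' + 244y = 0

Characteristic equation: 4r² + 40r + 244 = 0
Divide by 4: r² + 10r + 61 = 0
Roots: r = -5 ± 6i (complex conjugates)
General solution: y = e^(-5x)(C₁cos(6x) + C₂sin(6x))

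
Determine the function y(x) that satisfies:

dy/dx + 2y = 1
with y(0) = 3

General solution: y = 1/2 + Ce^(-2x)
Applying y(0) = 3: C = 3 - 1/2 = 5/2
Particular solution: y = 1/2 + (5/2)e^(-2x)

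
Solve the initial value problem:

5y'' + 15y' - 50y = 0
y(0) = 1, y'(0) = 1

General solution: y = C₁e^(2x) + C₂e^(-5x)
Applying ICs: C₁ = 6/7, C₂ = 1/7
Particular solution: y = (6/7)e^(2x) + (1/7)e^(-5x)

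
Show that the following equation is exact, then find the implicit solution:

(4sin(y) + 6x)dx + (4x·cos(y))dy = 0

Verify exactness: ∂M/∂y = ∂N/∂x ✓
Find F(x,y) such that ∂F/∂x = M, ∂F/∂y = N
Solution: 4x·sin(y) + 3x² = C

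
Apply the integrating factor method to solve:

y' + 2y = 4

Using integrating factor method:

General solution: y = 2 + Ce^(-2x)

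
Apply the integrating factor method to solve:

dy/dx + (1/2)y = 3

Using integrating factor method:

General solution: y = 6 + Ce^(-x/2)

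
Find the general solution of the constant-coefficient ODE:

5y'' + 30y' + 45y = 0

Characteristic equation: 5r² + 30r + 45 = 0
Divide by 5: r² + 6r + 9 = 0
Factored: (r + 3)² = 0
Repeated root: r = -3
General solution: y = (C₁ + C₂x)e^(-3x)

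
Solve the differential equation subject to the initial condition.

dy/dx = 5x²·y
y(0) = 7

General solution: y = Ce^(5x³/3)
Applying IC y(0) = 7:
Particular solution: y = 7e^(5x³/3)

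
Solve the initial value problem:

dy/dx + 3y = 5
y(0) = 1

General solution: y = 5/3 + Ce^(-3x)
Applying y(0) = 1: C = 1 - 5/3 = -2/3
Particular solution: y = 5/3 - (2/3)e^(-3x)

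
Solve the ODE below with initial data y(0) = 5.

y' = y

General solution: y = Ce^x
Applying IC y(0) = 5:
Particular solution: y = 5e^x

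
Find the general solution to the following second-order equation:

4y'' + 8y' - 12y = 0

Characteristic equation: 4r² + 8r - 12 = 0
Divide by 4: r² + 2r - 3 = 0
Roots: r = 1, -3 (distinct real)
General solution: y = C₁e^x + C₂e^(-3x)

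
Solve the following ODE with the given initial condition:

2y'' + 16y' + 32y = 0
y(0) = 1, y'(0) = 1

General solution: y = (C₁ + C₂x)e^(-4x)
Repeated root r = -4
Applying ICs: C₁ = 1, C₂ = 5
Particular solution: y = (1 + 5x)e^(-4x)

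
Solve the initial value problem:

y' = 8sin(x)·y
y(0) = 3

General solution: y = Ce^(-8cos(x))
Applying IC y(0) = 3:
Particular solution: y = 3e^(8(1-cos(x)))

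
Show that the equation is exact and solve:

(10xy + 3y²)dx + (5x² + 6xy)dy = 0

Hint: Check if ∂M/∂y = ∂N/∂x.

Verify exactness: ∂M/∂y = ∂N/∂x ✓
Find F(x,y) such that ∂F/∂x = M, ∂F/∂y = N
Solution: 5x²y + 3xy² = C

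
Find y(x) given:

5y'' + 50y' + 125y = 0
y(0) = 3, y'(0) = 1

General solution: y = (C₁ + C₂x)e^(-5x)
Repeated root r = -5
Applying ICs: C₁ = 3, C₂ = 16
Particular solution: y = (3 + 16x)e^(-5x)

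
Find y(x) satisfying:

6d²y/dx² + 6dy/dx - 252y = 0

Characteristic equation: 6r² + 6r - 252 = 0
Divide by 6: r² + r - 42 = 0
Roots: r = 6, -7 (distinct real)
General solution: y = C₁e^(6x) + C₂e^(-7x)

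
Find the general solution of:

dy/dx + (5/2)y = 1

Using integrating factor method:

General solution: y = 2/5 + Ce^(-5x/2)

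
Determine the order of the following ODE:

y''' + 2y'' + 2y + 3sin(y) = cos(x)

The order is 3 (highest derivative is of order 3).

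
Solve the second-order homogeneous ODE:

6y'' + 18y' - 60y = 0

Characteristic equation: 6r² + 18r - 60 = 0
Divide by 6: r² + 3r - 10 = 0
Roots: r = 2, -5 (distinct real)
General solution: y = C₁e^(2x) + C₂e^(-5x)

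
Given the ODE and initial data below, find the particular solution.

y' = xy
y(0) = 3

General solution: y = Ce^(x²/2)
Applying IC y(0) = 3:
Particular solution: y = 3e^(x²/2)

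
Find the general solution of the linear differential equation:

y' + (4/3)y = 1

Using integrating factor method:

General solution: y = 3/4 + Ce^(-4x/3)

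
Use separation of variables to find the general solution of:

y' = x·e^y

Separating variables and integrating:
-e^(-y) = x²/2 + C

General solution: y = -ln(C - x²/2)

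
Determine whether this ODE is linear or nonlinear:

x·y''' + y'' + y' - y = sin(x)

Linear (y and its derivatives appear to the first power only, no products of y terms)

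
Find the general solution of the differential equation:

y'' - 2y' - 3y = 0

Characteristic equation: r² - 2r - 3 = 0
Roots: r = 3, -1 (distinct real)
General solution: y = C₁e^(3x) + C₂e^(-x)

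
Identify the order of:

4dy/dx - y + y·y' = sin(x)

The order is 1 (highest derivative is of order 1).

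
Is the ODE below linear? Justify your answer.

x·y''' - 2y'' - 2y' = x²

Yes. Linear (y and its derivatives appear to the first power only, no products of y terms)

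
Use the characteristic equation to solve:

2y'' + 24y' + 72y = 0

Characteristic equation: 2r² + 24r + 72 = 0
Divide by 2: r² + 12r + 36 = 0
Factored: (r + 6)² = 0
Repeated root: r = -6
General solution: y = (C₁ + C₂x)e^(-6x)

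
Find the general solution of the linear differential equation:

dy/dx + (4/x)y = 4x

Using integrating factor method:

General solution: y = (2/3)x^2 + Cx^(-4)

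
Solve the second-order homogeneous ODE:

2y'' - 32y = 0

Characteristic equation: 2r² - 32 = 0
Divide by 2: r² - 16 = 0
Roots: r = 4, -4 (distinct real)
General solution: y = C₁e^(4x) + C₂e^(-4x)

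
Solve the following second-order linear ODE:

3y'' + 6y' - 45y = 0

Characteristic equation: 3r² + 6r - 45 = 0
Divide by 3: r² + 2r - 15 = 0
Roots: r = 3, -5 (distinct real)
General solution: y = C₁e^(3x) + C₂e^(-5x)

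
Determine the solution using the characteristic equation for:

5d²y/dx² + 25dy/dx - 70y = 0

Characteristic equation: 5r² + 25r - 70 = 0
Divide by 5: r² + 5r - 14 = 0
Roots: r = 2, -7 (distinct real)
General solution: y = C₁e^(2x) + C₂e^(-7x)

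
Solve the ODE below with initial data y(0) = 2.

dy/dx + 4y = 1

General solution: y = 1/4 + Ce^(-4x)
Applying y(0) = 2: C = 2 - 1/4 = 7/4
Particular solution: y = 1/4 + (7/4)e^(-4x)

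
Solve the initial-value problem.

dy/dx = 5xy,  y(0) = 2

General solution: y = Ce^(5x²/2)
Applying IC y(0) = 2:
Particular solution: y = 2e^(5x²/2)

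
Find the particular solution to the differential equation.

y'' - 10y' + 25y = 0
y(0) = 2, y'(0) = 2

General solution: y = (C₁ + C₂x)e^(5x)
Repeated root r = 5
Applying ICs: C₁ = 2, C₂ = -8
Particular solution: y = (2 - 8x)e^(5x)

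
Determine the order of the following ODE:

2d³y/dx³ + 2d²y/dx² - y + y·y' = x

The order is 3 (highest derivative is of order 3).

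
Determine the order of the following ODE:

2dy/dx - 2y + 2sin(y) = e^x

The order is 1 (highest derivative is of order 1).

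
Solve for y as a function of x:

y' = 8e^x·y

Separating variables and integrating:
ln|y| = 8e^x + C

General solution: y = Ce^(8e^x)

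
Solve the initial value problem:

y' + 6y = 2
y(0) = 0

General solution: y = 1/3 + Ce^(-6x)
Applying y(0) = 0: C = 0 - 1/3 = -1/3
Particular solution: y = 1/3 - (1/3)e^(-6x)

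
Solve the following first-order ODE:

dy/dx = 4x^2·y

Separating variables and integrating:
ln|y| = 4x^3/3 + C

General solution: y = Ce^(4x^3/3)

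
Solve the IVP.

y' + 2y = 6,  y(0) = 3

General solution: y = 3 + Ce^(-2x)
Applying y(0) = 3: C = 3 - 3 = 0
Particular solution: y = 3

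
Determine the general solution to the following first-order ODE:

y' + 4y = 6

Using integrating factor method:

General solution: y = 3/2 + Ce^(-4x)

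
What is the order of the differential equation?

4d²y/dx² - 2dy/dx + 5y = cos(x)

The order is 2 (highest derivative is of order 2).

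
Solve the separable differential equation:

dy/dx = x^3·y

Separating variables and integrating:
ln|y| = x^4/4 + C

General solution: y = Ce^(x^4/4)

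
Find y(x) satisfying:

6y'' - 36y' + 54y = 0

Characteristic equation: 6r² - 36r + 54 = 0
Divide by 6: r² - 6r + 9 = 0
Factored: (r - 3)² = 0
Repeated root: r = 3
General solution: y = (C₁ + C₂x)e^(3x)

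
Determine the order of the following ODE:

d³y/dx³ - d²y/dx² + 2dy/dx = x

The order is 3 (highest derivative is of order 3).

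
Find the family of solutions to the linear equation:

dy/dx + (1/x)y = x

Using integrating factor method:

General solution: y = (1/3)x^2 + C/x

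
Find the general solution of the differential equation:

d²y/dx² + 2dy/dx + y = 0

Characteristic equation: r² + 2r + 1 = 0
Factored: (r + 1)² = 0
Repeated root: r = -1
General solution: y = (C₁ + C₂x)e^(-x)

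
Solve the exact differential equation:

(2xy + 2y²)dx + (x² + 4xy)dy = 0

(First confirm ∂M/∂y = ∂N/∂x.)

Verify exactness: ∂M/∂y = ∂N/∂x ✓
Find F(x,y) such that ∂F/∂x = M, ∂F/∂y = N
Solution: x²y + 2xy² = C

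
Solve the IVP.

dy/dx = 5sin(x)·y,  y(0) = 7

General solution: y = Ce^(-5cos(x))
Applying IC y(0) = 7:
Particular solution: y = 7e^(5(1-cos(x)))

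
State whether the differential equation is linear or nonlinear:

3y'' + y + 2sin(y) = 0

Nonlinear (sin(y) is nonlinear in y)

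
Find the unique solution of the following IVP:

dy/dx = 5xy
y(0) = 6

General solution: y = Ce^(5x²/2)
Applying IC y(0) = 6:
Particular solution: y = 6e^(5x²/2)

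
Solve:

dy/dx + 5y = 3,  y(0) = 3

General solution: y = 3/5 + Ce^(-5x)
Applying y(0) = 3: C = 3 - 3/5 = 12/5
Particular solution: y = 3/5 + (12/5)e^(-5x)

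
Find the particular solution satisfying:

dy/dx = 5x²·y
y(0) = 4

General solution: y = Ce^(5x³/3)
Applying IC y(0) = 4:
Particular solution: y = 4e^(5x³/3)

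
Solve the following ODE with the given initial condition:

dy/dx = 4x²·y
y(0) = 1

General solution: y = Ce^(4x³/3)
Applying IC y(0) = 1:
Particular solution: y = e^(4x³/3)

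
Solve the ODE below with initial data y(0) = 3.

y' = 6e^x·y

General solution: y = Ce^(6e^x)
Applying IC y(0) = 3:
Particular solution: y = 3e^(6(e^x - 1))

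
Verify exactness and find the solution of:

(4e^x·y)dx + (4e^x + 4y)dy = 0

Verify exactness: ∂M/∂y = ∂N/∂x ✓
Find F(x,y) such that ∂F/∂x = M, ∂F/∂y = N
Solution: 4e^x·y + 2y² = C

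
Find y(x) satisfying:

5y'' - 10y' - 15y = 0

Characteristic equation: 5r² - 10r - 15 = 0
Divide by 5: r² - 2r - 3 = 0
Roots: r = 3, -1 (distinct real)
General solution: y = C₁e^(3x) + C₂e^(-x)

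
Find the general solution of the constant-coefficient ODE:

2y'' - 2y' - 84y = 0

Characteristic equation: 2r² - 2r - 84 = 0
Divide by 2: r² - r - 42 = 0
Roots: r = 7, -6 (distinct real)
General solution: y = C₁e^(7x) + C₂e^(-6x)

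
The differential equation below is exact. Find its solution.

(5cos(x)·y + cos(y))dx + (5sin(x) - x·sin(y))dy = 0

Verify exactness: ∂M/∂y = ∂N/∂x ✓
Find F(x,y) such that ∂F/∂x = M, ∂F/∂y = N
Solution: 5sin(x)·y + x·cos(y) = C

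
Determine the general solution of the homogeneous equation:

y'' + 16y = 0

Characteristic equation: r² + 16 = 0
Roots: r = ±4i (complex conjugates)
General solution: y = C₁cos(4x) + C₂sin(4x)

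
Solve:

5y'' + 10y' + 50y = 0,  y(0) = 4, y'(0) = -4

General solution: y = e^(-x)(C₁cos(3x) + C₂sin(3x))
Complex roots r = -1 ± 3i
Applying ICs: C₁ = 4, C₂ = 0
Particular solution: y = e^(-x)(4cos(3x))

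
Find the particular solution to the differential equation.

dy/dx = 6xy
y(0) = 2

General solution: y = Ce^(3x²)
Applying IC y(0) = 2:
Particular solution: y = 2e^(3x²)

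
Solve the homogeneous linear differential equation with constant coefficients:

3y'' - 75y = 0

Characteristic equation: 3r² - 75 = 0
Divide by 3: r² - 25 = 0
Roots: r = 5, -5 (distinct real)
General solution: y = C₁e^(5x) + C₂e^(-5x)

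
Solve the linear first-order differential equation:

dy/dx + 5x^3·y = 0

Using integrating factor method:

General solution: y = Ce^(-5x^4/4)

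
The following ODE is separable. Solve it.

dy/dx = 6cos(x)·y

Separating variables and integrating:
ln|y| = 6sin(x) + C

General solution: y = Ce^(6sin(x))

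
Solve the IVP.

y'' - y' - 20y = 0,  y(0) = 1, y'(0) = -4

General solution: y = C₁e^(5x) + C₂e^(-4x)
Applying ICs: C₁ = 0, C₂ = 1
Particular solution: y = e^(-4x)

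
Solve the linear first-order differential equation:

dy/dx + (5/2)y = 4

Using integrating factor method:

General solution: y = 8/5 + Ce^(-5x/2)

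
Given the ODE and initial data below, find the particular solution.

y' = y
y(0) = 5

General solution: y = Ce^x
Applying IC y(0) = 5:
Particular solution: y = 5e^x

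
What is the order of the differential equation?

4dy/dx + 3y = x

The order is 1 (highest derivative is of order 1).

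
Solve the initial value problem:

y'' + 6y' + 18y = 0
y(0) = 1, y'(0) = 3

General solution: y = e^(-3x)(C₁cos(3x) + C₂sin(3x))
Complex roots r = -3 ± 3i
Applying ICs: C₁ = 1, C₂ = 2
Particular solution: y = e^(-3x)(cos(3x) + 2sin(3x))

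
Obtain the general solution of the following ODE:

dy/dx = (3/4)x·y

Separating variables and integrating:
ln|y| = 3x^2/8 + C

General solution: y = Ce^(3x^2/8)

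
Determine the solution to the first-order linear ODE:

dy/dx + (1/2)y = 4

Using integrating factor method:

General solution: y = 8 + Ce^(-x/2)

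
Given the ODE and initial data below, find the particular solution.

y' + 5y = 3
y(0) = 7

General solution: y = 3/5 + Ce^(-5x)
Applying y(0) = 7: C = 7 - 3/5 = 32/5
Particular solution: y = 3/5 + (32/5)e^(-5x)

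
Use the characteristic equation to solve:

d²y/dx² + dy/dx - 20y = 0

Characteristic equation: r² + r - 20 = 0
Roots: r = 4, -5 (distinct real)
General solution: y = C₁e^(4x) + C₂e^(-5x)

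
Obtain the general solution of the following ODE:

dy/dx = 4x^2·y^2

Separating variables and integrating:
-1/y = 4x^3/3 + C

General solution: y^-1 = (-4/3)x^3 + C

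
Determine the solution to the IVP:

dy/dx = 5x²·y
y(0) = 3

General solution: y = Ce^(5x³/3)
Applying IC y(0) = 3:
Particular solution: y = 3e^(5x³/3)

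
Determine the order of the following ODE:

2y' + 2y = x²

The order is 1 (highest derivative is of order 1).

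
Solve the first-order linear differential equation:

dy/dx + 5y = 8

Using integrating factor method:

General solution: y = 8/5 + Ce^(-5x)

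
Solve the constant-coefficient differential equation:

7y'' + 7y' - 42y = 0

Characteristic equation: 7r² + 7r - 42 = 0
Divide by 7: r² + r - 6 = 0
Roots: r = 2, -3 (distinct real)
General solution: y = C₁e^(2x) + C₂e^(-3x)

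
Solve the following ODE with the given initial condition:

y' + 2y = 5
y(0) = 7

General solution: y = 5/2 + Ce^(-2x)
Applying y(0) = 7: C = 7 - 5/2 = 9/2
Particular solution: y = 5/2 + (9/2)e^(-2x)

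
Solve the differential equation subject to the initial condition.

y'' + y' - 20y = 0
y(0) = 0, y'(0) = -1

General solution: y = C₁e^(4x) + C₂e^(-5x)
Applying ICs: C₁ = -1/9, C₂ = 1/9
Particular solution: y = -(1/9)e^(4x) + (1/9)e^(-5x)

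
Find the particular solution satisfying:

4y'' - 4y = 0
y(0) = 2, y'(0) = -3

General solution: y = C₁e^x + C₂e^(-x)
Applying ICs: C₁ = -1/2, C₂ = 5/2
Particular solution: y = -(1/2)e^x + (5/2)e^(-x)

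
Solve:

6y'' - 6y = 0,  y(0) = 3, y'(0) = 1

General solution: y = C₁e^x + C₂e^(-x)
Applying ICs: C₁ = 2, C₂ = 1
Particular solution: y = 2e^x + e^(-x)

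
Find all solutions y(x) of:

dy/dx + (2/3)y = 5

Using integrating factor method:

General solution: y = 15/2 + Ce^(-2x/3)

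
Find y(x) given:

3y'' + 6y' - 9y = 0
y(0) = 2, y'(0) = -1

General solution: y = C₁e^x + C₂e^(-3x)
Applying ICs: C₁ = 5/4, C₂ = 3/4
Particular solution: y = (5/4)e^x + (3/4)e^(-3x)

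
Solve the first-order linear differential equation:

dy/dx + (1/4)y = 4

Using integrating factor method:

General solution: y = 16 + Ce^(-x/4)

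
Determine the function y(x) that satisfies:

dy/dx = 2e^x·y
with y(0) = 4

General solution: y = Ce^(2e^x)
Applying IC y(0) = 4:
Particular solution: y = 4e^(2(e^x - 1))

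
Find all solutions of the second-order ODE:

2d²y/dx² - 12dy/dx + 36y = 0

Characteristic equation: 2r² - 12r + 36 = 0
Divide by 2: r² - 6r + 18 = 0
Roots: r = 3 ± 3i (complex conjugates)
General solution: y = e^(3x)(C₁cos(3x) + C₂sin(3x))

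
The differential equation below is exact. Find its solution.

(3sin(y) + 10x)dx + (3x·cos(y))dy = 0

Verify exactness: ∂M/∂y = ∂N/∂x ✓
Find F(x,y) such that ∂F/∂x = M, ∂F/∂y = N
Solution: 3x·sin(y) + 5x² = C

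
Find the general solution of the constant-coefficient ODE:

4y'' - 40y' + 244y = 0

Characteristic equation: 4r² - 40r + 244 = 0
Divide by 4: r² - 10r + 61 = 0
Roots: r = 5 ± 6i (complex conjugates)
General solution: y = e^(5x)(C₁cos(6x) + C₂sin(6x))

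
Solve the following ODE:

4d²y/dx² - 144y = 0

Characteristic equation: 4r² - 144 = 0
Divide by 4: r² - 36 = 0
Roots: r = 6, -6 (distinct real)
General solution: y = C₁e^(6x) + C₂e^(-6x)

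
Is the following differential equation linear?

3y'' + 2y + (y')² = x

No. Nonlinear ((y')² term)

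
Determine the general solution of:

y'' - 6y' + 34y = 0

Characteristic equation: r² - 6r + 34 = 0
Roots: r = 3 ± 5i (complex conjugates)
General solution: y = e^(3x)(C₁cos(5x) + C₂sin(5x))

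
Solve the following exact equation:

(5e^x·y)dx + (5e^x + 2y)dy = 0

Verify exactness: ∂M/∂y = ∂N/∂x ✓
Find F(x,y) such that ∂F/∂x = M, ∂F/∂y = N
Solution: 5e^x·y + y² = C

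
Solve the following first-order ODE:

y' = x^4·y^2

Separating variables and integrating:
-1/y = x^5/5 + C

General solution: y^-1 = (-1/5)x^5 + C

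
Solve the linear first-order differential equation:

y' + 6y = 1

Using integrating factor method:

General solution: y = 1/6 + Ce^(-6x)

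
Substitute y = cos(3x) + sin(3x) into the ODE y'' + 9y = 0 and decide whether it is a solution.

Verification:
y'' = -9cos(3x) - 9sin(3x)
y'' + 9y = 0 ✓

Yes, it is a solution.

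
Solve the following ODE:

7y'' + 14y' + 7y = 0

Characteristic equation: 7r² + 14r + 7 = 0
Divide by 7: r² + 2r + 1 = 0
Factored: (r + 1)² = 0
Repeated root: r = -1
General solution: y = (C₁ + C₂x)e^(-x)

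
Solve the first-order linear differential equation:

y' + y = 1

Using integrating factor method:

General solution: y = 1 + Ce^(-x)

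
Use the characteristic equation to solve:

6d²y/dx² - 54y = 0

Characteristic equation: 6r² - 54 = 0
Divide by 6: r² - 9 = 0
Roots: r = 3, -3 (distinct real)
General solution: y = C₁e^(3x) + C₂e^(-3x)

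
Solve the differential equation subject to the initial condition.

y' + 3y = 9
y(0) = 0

General solution: y = 3 + Ce^(-3x)
Applying y(0) = 0: C = 0 - 3 = -3
Particular solution: y = 3 - 3e^(-3x)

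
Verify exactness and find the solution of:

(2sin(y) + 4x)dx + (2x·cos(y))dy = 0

Verify exactness: ∂M/∂y = ∂N/∂x ✓
Find F(x,y) such that ∂F/∂x = M, ∂F/∂y = N
Solution: 2x·sin(y) + 2x² = C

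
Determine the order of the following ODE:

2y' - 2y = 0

The order is 1 (highest derivative is of order 1).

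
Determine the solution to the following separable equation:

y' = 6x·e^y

Separating variables and integrating:
-e^(-y) = 3x² + C

General solution: y = -ln(C - 3x²)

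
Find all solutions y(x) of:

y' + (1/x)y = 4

Using integrating factor method:

General solution: y = 2x + C/x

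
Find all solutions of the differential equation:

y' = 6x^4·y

Separating variables and integrating:
ln|y| = 6x^5/5 + C

General solution: y = Ce^(6x^5/5)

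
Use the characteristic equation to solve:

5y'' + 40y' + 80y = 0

Characteristic equation: 5r² + 40r + 80 = 0
Divide by 5: r² + 8r + 16 = 0
Factored: (r + 4)² = 0
Repeated root: r = -4
General solution: y = (C₁ + C₂x)e^(-4x)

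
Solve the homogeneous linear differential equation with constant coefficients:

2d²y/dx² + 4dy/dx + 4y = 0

Characteristic equation: 2r² + 4r + 4 = 0
Divide by 2: r² + 2r + 2 = 0
Roots: r = -1 ± i (complex conjugates)
General solution: y = e^(-x)(C₁cos(x) + C₂sin(x))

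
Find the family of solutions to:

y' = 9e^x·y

Separating variables and integrating:
ln|y| = 9e^x + C

General solution: y = Ce^(9e^x)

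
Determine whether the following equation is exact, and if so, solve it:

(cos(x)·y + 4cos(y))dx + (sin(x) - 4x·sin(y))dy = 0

Verify exactness: ∂M/∂y = ∂N/∂x ✓
Find F(x,y) such that ∂F/∂x = M, ∂F/∂y = N
Solution: sin(x)·y + 4x·cos(y) = C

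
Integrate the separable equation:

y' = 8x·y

Separating variables and integrating:
ln|y| = 4x^2 + C

General solution: y = Ce^(4x^2)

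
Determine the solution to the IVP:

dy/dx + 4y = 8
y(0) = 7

General solution: y = 2 + Ce^(-4x)
Applying y(0) = 7: C = 7 - 2 = 5
Particular solution: y = 2 + 5e^(-4x)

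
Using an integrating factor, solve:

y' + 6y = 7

Using integrating factor method:

General solution: y = 7/6 + Ce^(-6x)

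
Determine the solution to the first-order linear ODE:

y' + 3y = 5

Using integrating factor method:

General solution: y = 5/3 + Ce^(-3x)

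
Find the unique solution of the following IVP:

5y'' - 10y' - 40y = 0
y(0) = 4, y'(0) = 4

General solution: y = C₁e^(4x) + C₂e^(-2x)
Applying ICs: C₁ = 2, C₂ = 2
Particular solution: y = 2e^(4x) + 2e^(-2x)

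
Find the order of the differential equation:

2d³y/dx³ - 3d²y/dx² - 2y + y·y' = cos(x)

The order is 3 (highest derivative is of order 3).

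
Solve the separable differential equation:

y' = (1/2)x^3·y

Separating variables and integrating:
ln|y| = x^4/8 + C

General solution: y = Ce^(x^4/8)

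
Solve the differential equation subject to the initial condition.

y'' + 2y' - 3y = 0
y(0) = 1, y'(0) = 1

General solution: y = C₁e^x + C₂e^(-3x)
Applying ICs: C₁ = 1, C₂ = 0
Particular solution: y = e^x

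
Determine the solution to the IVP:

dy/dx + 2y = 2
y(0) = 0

General solution: y = 1 + Ce^(-2x)
Applying y(0) = 0: C = 0 - 1 = -1
Particular solution: y = 1 - e^(-2x)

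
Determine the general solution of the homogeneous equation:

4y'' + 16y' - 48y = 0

Characteristic equation: 4r² + 16r - 48 = 0
Divide by 4: r² + 4r - 12 = 0
Roots: r = 2, -6 (distinct real)
General solution: y = C₁e^(2x) + C₂e^(-6x)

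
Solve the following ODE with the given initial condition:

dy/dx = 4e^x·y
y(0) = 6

General solution: y = Ce^(4e^x)
Applying IC y(0) = 6:
Particular solution: y = 6e^(4(e^x - 1))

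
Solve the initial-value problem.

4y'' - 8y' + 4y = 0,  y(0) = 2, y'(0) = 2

General solution: y = (C₁ + C₂x)e^x
Repeated root r = 1
Applying ICs: C₁ = 2, C₂ = 0
Particular solution: y = 2e^x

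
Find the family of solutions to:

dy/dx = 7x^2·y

Separating variables and integrating:
ln|y| = 7x^3/3 + C

General solution: y = Ce^(7x^3/3)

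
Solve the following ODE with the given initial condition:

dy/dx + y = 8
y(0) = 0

General solution: y = 8 + Ce^(-x)
Applying y(0) = 0: C = 0 - 8 = -8
Particular solution: y = 8 - 8e^(-x)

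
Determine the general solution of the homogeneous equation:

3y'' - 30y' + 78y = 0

Characteristic equation: 3r² - 30r + 78 = 0
Divide by 3: r² - 10r + 26 = 0
Roots: r = 5 ± i (complex conjugates)
General solution: y = e^(5x)(C₁cos(x) + C₂sin(x))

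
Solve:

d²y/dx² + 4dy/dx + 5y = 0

Characteristic equation: r² + 4r + 5 = 0
Roots: r = -2 ± i (complex conjugates)
General solution: y = e^(-2x)(C₁cos(x) + C₂sin(x))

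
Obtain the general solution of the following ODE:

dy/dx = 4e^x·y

Separating variables and integrating:
ln|y| = 4e^x + C

General solution: y = Ce^(4e^x)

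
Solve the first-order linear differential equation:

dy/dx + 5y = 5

Using integrating factor method:

General solution: y = 1 + Ce^(-5x)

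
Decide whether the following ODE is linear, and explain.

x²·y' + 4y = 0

Linear (y and its derivatives appear to the first power only, no products of y terms)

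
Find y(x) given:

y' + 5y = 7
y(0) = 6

General solution: y = 7/5 + Ce^(-5x)
Applying y(0) = 6: C = 6 - 7/5 = 23/5
Particular solution: y = 7/5 + (23/5)e^(-5x)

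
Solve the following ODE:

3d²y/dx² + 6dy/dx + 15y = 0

Characteristic equation: 3r² + 6r + 15 = 0
Divide by 3: r² + 2r + 5 = 0
Roots: r = -1 ± 2i (complex conjugates)
General solution: y = e^(-x)(C₁cos(2x) + C₂sin(2x))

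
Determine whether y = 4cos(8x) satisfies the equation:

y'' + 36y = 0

Verification:
y'' = -256cos(8x)
y'' + 36y ≠ 0 (frequency mismatch: got 64 instead of 36)

No, it is not a solution.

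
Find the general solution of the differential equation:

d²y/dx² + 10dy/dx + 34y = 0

Characteristic equation: r² + 10r + 34 = 0
Roots: r = -5 ± 3i (complex conjugates)
General solution: y = e^(-5x)(C₁cos(3x) + C₂sin(3x))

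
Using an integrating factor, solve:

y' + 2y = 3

Using integrating factor method:

General solution: y = 3/2 + Ce^(-2x)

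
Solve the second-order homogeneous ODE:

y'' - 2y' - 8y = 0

Characteristic equation: r² - 2r - 8 = 0
Roots: r = 4, -2 (distinct real)
General solution: y = C₁e^(4x) + C₂e^(-2x)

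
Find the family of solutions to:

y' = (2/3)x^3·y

Separating variables and integrating:
ln|y| = x^4/6 + C

General solution: y = Ce^(x^4/6)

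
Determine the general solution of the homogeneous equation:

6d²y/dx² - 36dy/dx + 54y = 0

Characteristic equation: 6r² - 36r + 54 = 0
Divide by 6: r² - 6r + 9 = 0
Factored: (r - 3)² = 0
Repeated root: r = 3
General solution: y = (C₁ + C₂x)e^(3x)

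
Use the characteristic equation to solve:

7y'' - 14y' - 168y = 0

Characteristic equation: 7r² - 14r - 168 = 0
Divide by 7: r² - 2r - 24 = 0
Roots: r = 6, -4 (distinct real)
General solution: y = C₁e^(6x) + C₂e^(-4x)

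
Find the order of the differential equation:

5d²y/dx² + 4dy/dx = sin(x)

The order is 2 (highest derivative is of order 2).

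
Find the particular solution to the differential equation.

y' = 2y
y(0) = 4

General solution: y = Ce^(2x)
Applying IC y(0) = 4:
Particular solution: y = 4e^(2x)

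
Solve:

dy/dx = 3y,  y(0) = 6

General solution: y = Ce^(3x)
Applying IC y(0) = 6:
Particular solution: y = 6e^(3x)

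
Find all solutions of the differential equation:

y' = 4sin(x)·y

Separating variables and integrating:
ln|y| = -4cos(x) + C

General solution: y = Ce^(-4cos(x))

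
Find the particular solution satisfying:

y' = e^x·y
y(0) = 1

General solution: y = Ce^(e^x)
Applying IC y(0) = 1:
Particular solution: y = e^(e^x - 1)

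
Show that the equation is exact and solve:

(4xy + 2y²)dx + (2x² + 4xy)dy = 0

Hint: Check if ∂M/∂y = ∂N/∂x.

Verify exactness: ∂M/∂y = ∂N/∂x ✓
Find F(x,y) such that ∂F/∂x = M, ∂F/∂y = N
Solution: 2x²y + 2xy² = C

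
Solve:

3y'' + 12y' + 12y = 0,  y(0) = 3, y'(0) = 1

General solution: y = (C₁ + C₂x)e^(-2x)
Repeated root r = -2
Applying ICs: C₁ = 3, C₂ = 7
Particular solution: y = (3 + 7x)e^(-2x)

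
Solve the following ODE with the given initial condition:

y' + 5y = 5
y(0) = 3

General solution: y = 1 + Ce^(-5x)
Applying y(0) = 3: C = 3 - 1 = 2
Particular solution: y = 1 + 2e^(-5x)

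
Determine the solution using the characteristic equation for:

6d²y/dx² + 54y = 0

Characteristic equation: 6r² + 54 = 0
Divide by 6: r² + 9 = 0
Roots: r = ±3i (complex conjugates)
General solution: y = C₁cos(3x) + C₂sin(3x)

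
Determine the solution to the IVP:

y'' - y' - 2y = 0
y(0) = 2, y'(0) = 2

General solution: y = C₁e^(2x) + C₂e^(-x)
Applying ICs: C₁ = 4/3, C₂ = 2/3
Particular solution: y = (4/3)e^(2x) + (2/3)e^(-x)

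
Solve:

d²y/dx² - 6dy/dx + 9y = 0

Characteristic equation: r² - 6r + 9 = 0
Factored: (r - 3)² = 0
Repeated root: r = 3
General solution: y = (C₁ + C₂x)e^(3x)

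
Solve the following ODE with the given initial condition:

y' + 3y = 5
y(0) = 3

General solution: y = 5/3 + Ce^(-3x)
Applying y(0) = 3: C = 3 - 5/3 = 4/3
Particular solution: y = 5/3 + (4/3)e^(-3x)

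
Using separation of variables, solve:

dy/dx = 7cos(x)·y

Separating variables and integrating:
ln|y| = 7sin(x) + C

General solution: y = Ce^(7sin(x))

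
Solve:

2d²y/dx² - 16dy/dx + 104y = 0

Characteristic equation: 2r² - 16r + 104 = 0
Divide by 2: r² - 8r + 52 = 0
Roots: r = 4 ± 6i (complex conjugates)
General solution: y = e^(4x)(C₁cos(6x) + C₂sin(6x))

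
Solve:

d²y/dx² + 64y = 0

Characteristic equation: r² + 64 = 0
Roots: r = ±8i (complex conjugates)
General solution: y = C₁cos(8x) + C₂sin(8x)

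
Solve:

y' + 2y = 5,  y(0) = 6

General solution: y = 5/2 + Ce^(-2x)
Applying y(0) = 6: C = 6 - 5/2 = 7/2
Particular solution: y = 5/2 + (7/2)e^(-2x)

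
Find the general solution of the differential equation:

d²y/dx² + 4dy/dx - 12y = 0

Characteristic equation: r² + 4r - 12 = 0
Roots: r = 2, -6 (distinct real)
General solution: y = C₁e^(2x) + C₂e^(-6x)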